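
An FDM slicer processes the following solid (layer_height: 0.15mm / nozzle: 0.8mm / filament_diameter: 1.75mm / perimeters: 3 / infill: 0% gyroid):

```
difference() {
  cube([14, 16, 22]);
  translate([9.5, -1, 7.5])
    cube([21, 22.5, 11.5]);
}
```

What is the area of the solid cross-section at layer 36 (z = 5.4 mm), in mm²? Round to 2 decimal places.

224.00 mm²

At z = 5.4 mm: the cube is present — its section is the full 14×16 rectangle (area 224.00 mm²); the cube at (9.5, -1) does not reach this height (z outside [7.5, 19]); After the difference (first − rest): none of the subtracted shapes is present at this height, so the 14×16 cube is unchanged — area = 224.00 mm². Overall, the cross-section is a single solid region. Net area = 224.00 mm².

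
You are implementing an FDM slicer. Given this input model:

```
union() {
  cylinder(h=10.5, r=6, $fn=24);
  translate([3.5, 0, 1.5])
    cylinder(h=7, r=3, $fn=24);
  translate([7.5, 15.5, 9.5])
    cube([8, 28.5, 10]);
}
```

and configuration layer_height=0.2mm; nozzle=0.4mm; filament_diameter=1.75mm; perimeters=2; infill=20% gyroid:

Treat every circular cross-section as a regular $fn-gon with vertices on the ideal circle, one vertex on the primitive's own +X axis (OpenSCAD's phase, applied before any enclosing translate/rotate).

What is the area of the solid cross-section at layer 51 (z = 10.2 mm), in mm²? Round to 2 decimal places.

At z = 10.2 mm: the r=6 cylinder gives a regular 24-gon of circumradius 6 (constant along its height) (area = (24/2)·6.000²·sin(360°/24) = 111.81 mm²); the cylinder at (3.5, 0) is absent (z outside [1.5, 8.5]); the cube at (7.5, 15.5) is present — its section is the full 8×28.5 rectangle (area 228.00 mm²); Combining (union): the 2 present regions are separate (no shared area or edge), so areas and boundary lengths simply add and each stays a separate island — area = 339.81 mm². Overall, the cross-section has 2 separate islands. Net area = 339.81 mm².

339.81 mm²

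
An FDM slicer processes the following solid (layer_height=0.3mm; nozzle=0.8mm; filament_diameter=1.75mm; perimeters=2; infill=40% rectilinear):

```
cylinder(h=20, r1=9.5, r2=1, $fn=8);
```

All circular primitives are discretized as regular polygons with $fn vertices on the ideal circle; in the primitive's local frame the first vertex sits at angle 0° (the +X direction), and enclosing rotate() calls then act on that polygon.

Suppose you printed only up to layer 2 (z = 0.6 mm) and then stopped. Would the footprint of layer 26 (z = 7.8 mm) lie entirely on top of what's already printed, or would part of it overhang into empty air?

entirely on top

Compare the two slices. At z = 0.6: the cone: at t=0.030 of its height the radius interpolates to r₁+(r₂−r₁)t = 9.245, giving a regular 8-gon of that circumradius (area = (8/2)·9.245²·sin(360°/8) = 241.75 mm²). At z = 7.8: the cone contributes a regular 8-gon of circumradius 6.185 (interpolated between r1=9.5 and r2=1 at t=0.390) (area = (8/2)·6.185²·sin(360°/8) = 108.20 mm²). Checking containment: the cross-section at z = 7.8 is a subset of the cross-section at z = 0.6.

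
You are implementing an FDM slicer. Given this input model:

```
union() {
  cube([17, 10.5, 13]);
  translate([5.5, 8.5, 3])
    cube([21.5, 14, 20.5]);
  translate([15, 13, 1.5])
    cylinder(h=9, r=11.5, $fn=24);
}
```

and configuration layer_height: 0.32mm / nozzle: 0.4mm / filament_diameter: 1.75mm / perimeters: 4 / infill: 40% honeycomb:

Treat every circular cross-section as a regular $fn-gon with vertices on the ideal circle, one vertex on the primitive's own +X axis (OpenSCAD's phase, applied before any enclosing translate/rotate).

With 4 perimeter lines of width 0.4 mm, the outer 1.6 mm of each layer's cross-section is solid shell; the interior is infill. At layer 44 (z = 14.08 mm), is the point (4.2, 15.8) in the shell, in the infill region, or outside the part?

outside

At z = 14.08 mm: the cube does not reach this height (z outside [0, 13]); the cube at (5.5, 8.5) is present — its section is the full 21.5×14 rectangle; the cylinder at (15, 13) does not reach this height (z outside [1.5, 10.5]); Taking the union: only the 21.5×14 cube at (5.5, 8.5) is present, so the union is just that shape — 1 connected region. Overall, the cross-section is a single solid region. The nearest boundary edge runs (5.50, 22.50)→(5.50, 8.50); distance from the point to it = 1.30 mm. The point is not inside any of the regions above, so it lies outside the cross-section (1.30 mm from the nearest boundary).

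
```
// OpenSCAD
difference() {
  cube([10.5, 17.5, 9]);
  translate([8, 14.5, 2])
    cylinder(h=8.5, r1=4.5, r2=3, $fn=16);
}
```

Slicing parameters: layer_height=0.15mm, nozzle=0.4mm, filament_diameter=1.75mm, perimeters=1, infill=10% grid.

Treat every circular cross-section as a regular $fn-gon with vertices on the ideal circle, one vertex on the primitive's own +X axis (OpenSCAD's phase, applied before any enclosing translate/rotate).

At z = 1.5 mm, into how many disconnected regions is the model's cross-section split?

1

At z = 1.5 mm: the 10.5×17.5 cube contributes its full rectangle; the cone at (8, 14.5) does not reach this height (z outside [2, 10.5]); After the difference (first − rest): none of the subtracted shapes is present at this height, so the 10.5×17.5 cube is unchanged — 1 connected region. The result has 1 disconnected region.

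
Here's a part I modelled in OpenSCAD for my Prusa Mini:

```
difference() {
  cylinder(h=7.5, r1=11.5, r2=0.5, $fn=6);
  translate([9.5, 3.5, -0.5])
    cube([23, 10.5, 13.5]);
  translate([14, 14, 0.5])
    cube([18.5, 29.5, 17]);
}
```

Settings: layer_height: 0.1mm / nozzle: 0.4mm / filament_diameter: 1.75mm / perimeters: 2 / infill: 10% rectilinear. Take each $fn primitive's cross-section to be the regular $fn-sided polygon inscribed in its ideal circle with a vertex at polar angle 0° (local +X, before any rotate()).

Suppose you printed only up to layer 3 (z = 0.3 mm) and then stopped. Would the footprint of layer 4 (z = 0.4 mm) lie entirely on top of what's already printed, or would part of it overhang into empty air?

Compare the two slices. At z = 0.3: the cone: at t=0.040 of its height the radius interpolates to r₁+(r₂−r₁)t = 11.060, giving a regular 6-gon of that circumradius (area = (6/2)·11.060²·sin(360°/6) = 317.81 mm²); the cube at (9.5, 3.5) is present — its section is the full 23×10.5 rectangle (area 241.50 mm²); the cube at (14, 14) does not reach this height (z outside [0.5, 17.5]); Taking the first minus the rest: starting from the cone (317.81 mm²), the 23×10.5 cube at (9.5, 3.5) misses the remaining region (no effect) — area = 317.81 mm². At z = 0.4: the cone: at t=0.053 of its height the radius interpolates to r₁+(r₂−r₁)t = 10.913, giving a regular 6-gon of that circumradius (area = (6/2)·10.913²·sin(360°/6) = 309.43 mm²); the cube at (9.5, 3.5) (footprint 23×10.5) is included at this height (area 241.50 mm²); the cube at (14, 14) is absent (z outside [0.5, 17.5]); Subtracting the remaining from the first: starting from the cone (309.43 mm²), the 23×10.5 cube at (9.5, 3.5) misses the remaining region (no effect) — area = 309.43 mm². Checking containment: the cross-section at z = 0.4 is a subset of the cross-section at z = 0.3.

entirely on top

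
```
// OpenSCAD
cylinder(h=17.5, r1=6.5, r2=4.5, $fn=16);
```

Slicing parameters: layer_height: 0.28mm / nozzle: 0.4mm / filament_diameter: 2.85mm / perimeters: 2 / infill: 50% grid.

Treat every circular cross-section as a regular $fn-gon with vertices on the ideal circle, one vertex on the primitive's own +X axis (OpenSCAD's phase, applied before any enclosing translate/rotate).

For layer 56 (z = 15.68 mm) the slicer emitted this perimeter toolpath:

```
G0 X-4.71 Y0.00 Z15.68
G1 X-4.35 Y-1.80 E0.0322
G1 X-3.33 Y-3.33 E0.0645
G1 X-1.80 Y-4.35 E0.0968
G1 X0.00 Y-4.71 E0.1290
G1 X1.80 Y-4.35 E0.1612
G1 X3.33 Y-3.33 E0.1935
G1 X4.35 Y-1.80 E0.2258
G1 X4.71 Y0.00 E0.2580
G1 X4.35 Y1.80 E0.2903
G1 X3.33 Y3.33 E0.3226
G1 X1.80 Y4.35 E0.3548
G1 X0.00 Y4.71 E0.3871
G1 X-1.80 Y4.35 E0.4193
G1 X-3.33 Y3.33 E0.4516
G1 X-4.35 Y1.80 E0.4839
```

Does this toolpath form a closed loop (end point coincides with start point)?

Start point (G0): (-4.71, 0.00). End point (last G1): the path does not return to the start — open.

no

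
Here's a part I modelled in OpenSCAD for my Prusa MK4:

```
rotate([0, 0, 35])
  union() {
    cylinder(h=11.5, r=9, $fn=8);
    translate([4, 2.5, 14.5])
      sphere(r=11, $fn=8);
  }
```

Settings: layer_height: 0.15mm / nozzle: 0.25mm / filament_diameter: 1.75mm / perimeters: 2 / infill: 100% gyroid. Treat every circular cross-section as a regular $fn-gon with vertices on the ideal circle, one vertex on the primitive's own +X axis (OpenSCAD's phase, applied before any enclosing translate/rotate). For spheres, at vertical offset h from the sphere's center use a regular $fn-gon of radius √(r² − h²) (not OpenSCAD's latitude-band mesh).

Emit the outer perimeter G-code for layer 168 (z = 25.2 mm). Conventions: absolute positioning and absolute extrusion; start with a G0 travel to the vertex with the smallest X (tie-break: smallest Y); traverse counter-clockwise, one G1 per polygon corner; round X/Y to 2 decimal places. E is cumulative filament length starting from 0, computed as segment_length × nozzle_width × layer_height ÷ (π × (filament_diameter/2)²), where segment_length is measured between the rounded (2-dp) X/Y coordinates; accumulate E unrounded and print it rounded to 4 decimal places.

G0 X-0.67 Y4.79 Z25.20
G1 X-0.25 Y2.88 E0.0305
G1 X1.40 Y1.83 E0.0610
G1 X3.31 Y2.25 E0.0915
G1 X4.36 Y3.90 E0.1220
G1 X3.93 Y5.81 E0.1525
G1 X2.29 Y6.85 E0.1828
G1 X0.38 Y6.43 E0.2133
G1 X-0.67 Y4.79 E0.2436

At z = 25.2 mm: the cylinder does not reach this height (z outside [0, 11.5]); the r=11 sphere at (4, 2.5) contributes a regular 8-gon of circumradius √(11²−10.7²) = 2.551; Taking the union: only the r=11 sphere at (4, 2.5) is present, so the union is just that shape — 1 connected region; (rotated 35° about Z; rotation is an isometry so areas/perimeters/island counts are preserved). The outline is a single polygon with 8 vertices. Extrusion per mm of travel: 0.25 × 0.15 / (π × 0.875²) = 0.015591. Accumulating E over each segment gives final E = 0.2436.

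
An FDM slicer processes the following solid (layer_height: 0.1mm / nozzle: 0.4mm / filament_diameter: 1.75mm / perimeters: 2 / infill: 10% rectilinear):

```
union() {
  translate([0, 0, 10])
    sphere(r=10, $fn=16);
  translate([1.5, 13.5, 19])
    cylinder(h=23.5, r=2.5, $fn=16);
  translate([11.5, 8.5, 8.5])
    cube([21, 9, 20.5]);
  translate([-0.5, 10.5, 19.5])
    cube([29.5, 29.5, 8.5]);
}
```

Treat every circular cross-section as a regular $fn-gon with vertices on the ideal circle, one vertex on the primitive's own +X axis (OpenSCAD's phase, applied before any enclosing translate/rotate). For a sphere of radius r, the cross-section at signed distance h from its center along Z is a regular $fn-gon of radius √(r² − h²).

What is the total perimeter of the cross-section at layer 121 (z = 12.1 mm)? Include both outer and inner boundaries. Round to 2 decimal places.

At z = 12.1 mm: the sphere: section is a regular 16-gon, circumradius = √(r²−h²) = √(10²−2.1²) = 9.777 (perimeter = 2·16·9.777·sin(180°/16) = 61.04 mm); the cylinder at (1.5, 13.5) is not intersected at this z (z outside [19, 42.5]); the cube at (11.5, 8.5) is present — its section is the full 21×9 rectangle (perimeter 60.00 mm); the cube at (-0.5, 10.5) does not reach this height (z outside [19.5, 28]); Merging all regions: the 2 present regions are separate (no shared area or edge), so areas and boundary lengths simply add and each stays a separate island — boundary = 121.04 mm. Overall, the cross-section has 2 separate islands. Total boundary length (outer) = 121.04 mm.

121.04 mm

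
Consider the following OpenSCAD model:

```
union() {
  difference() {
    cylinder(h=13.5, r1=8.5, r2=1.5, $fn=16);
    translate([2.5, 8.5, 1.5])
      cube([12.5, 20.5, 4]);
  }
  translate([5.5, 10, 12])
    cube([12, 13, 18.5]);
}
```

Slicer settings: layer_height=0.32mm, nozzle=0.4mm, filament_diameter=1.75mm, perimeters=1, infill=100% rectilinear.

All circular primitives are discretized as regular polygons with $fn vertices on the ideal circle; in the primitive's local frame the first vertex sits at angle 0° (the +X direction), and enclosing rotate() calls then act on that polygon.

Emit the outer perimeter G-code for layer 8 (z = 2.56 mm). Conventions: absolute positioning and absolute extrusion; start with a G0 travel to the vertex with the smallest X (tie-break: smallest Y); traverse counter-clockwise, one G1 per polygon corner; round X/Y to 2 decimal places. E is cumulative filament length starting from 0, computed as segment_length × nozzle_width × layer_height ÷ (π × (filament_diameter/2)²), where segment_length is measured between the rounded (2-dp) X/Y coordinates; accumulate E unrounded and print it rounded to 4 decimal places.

G0 X-7.17 Y0.00 Z2.56
G1 X-6.63 Y-2.74 E0.1486
G1 X-5.07 Y-5.07 E0.2978
G1 X-2.74 Y-6.63 E0.4471
G1 X0.00 Y-7.17 E0.5957
G1 X2.74 Y-6.63 E0.7443
G1 X5.07 Y-5.07 E0.8935
G1 X6.63 Y-2.74 E1.0427
G1 X7.17 Y0.00 E1.1913
G1 X6.63 Y2.74 E1.3400
G1 X5.07 Y5.07 E1.4892
G1 X2.74 Y6.63 E1.6384
G1 X0.00 Y7.17 E1.7870
G1 X-2.74 Y6.63 E1.9356
G1 X-5.07 Y5.07 E2.0849
G1 X-6.63 Y2.74 E2.2341
G1 X-7.17 Y0.00 E2.3827

At z = 2.56 mm: the cone (r1=8.5→r2=1.5) has section circumradius 7.173 here — a regular 16-gon; the cube at (2.5, 8.5) is present — its section is the full 12.5×20.5 rectangle; After the difference (first − rest): starting from the cone, the 12.5×20.5 cube at (2.5, 8.5) misses the remaining region (no effect) — 1 connected region; the cube at (5.5, 10) is absent (z outside [12, 30.5]); Combining (union): only the result so far is present, so the union is just that shape — 1 connected region. The outline is a single polygon with 16 vertices. Extrusion per mm of travel: 0.4 × 0.32 / (π × 0.875²) = 0.053216. Accumulating E over each segment gives final E = 2.3827.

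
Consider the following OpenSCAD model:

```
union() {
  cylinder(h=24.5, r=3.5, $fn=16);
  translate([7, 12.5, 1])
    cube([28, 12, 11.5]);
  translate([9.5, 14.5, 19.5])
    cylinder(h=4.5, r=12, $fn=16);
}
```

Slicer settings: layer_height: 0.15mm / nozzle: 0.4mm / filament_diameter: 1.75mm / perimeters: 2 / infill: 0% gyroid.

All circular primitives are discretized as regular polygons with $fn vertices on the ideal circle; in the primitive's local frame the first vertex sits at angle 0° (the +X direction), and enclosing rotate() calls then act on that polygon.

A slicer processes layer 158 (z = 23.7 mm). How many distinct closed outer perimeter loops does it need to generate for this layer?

2

At z = 23.7 mm: the r=3.5 cylinder contributes a regular 16-gon of circumradius 3.5; the cube at (7, 12.5) is not intersected at this z (z outside [1, 12.5]); the r=12 cylinder at (9.5, 14.5) gives a regular 16-gon of circumradius 12 (constant along its height); Combining (union): the 2 present regions are separate (no shared area or edge), so areas and boundary lengths simply add and each stays a separate island — 2 connected regions. The result has 2 disconnected regions.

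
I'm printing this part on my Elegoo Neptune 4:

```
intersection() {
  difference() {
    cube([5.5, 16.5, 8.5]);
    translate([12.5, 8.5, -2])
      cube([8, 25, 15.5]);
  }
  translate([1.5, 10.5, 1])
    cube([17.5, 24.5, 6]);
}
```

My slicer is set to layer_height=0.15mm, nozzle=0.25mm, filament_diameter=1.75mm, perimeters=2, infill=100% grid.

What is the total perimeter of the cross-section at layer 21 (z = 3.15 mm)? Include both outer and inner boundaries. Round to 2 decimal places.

20.00 mm

At z = 3.15 mm: the 5.5×16.5 cube contributes its full rectangle (perimeter 44.00 mm); the cube at (12.5, 8.5) is present — its section is the full 8×25 rectangle (perimeter 66.00 mm); After the difference (first − rest): starting from the 5.5×16.5 cube, the 8×25 cube at (12.5, 8.5) misses the remaining region (no effect) — boundary = 44.00 mm; the 17.5×24.5 cube at (1.5, 10.5) contributes its full rectangle (perimeter 84.00 mm); Keeping only the common overlap: the 17.5×24.5 cube at (1.5, 10.5) partially overlaps that combined region; clipping to the common part keeps 24.00 mm² — boundary = 20.00 mm. Overall, the cross-section is a single solid region. Total boundary length (outer) = 20.00 mm.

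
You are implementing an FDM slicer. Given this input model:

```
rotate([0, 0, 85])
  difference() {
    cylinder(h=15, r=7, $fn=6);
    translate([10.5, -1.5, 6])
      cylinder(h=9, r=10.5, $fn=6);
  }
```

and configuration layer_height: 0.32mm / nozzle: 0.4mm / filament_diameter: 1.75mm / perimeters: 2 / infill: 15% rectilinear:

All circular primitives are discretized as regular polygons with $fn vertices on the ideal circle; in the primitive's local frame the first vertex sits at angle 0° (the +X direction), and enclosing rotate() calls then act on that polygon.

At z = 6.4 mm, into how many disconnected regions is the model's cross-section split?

1

At z = 6.4 mm: the r=7 cylinder contributes a regular 6-gon of circumradius 7; the cylinder at (10.5, -1.5): section is a regular 6-gon, circumradius r=10.5; Taking the first minus the rest: starting from the r=7 cylinder, the r=10.5 cylinder at (10.5, -1.5) partially overlaps it — only the 41.46 mm² overlap (of its 286.44 mm²) is removed, clipping the outline — 1 connected region; (whole slice rotated 85° about Z — lengths, areas and connectivity unchanged). The result has 1 disconnected region.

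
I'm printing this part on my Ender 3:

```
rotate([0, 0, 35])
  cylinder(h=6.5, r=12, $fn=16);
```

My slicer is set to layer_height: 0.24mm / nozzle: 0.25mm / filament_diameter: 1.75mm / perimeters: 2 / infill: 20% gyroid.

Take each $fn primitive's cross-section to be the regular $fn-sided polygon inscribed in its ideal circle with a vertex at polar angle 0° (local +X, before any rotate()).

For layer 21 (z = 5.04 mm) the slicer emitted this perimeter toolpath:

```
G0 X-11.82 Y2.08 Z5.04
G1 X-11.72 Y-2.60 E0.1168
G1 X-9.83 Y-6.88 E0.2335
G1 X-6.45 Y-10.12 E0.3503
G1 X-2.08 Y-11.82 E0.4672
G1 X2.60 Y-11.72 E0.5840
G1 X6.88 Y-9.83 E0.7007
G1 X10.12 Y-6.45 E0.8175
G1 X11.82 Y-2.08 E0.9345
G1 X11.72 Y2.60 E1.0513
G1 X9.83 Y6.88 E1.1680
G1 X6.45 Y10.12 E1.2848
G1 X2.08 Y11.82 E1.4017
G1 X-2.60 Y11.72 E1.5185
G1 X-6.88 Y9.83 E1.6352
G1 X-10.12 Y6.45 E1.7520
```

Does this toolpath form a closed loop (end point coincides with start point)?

no

Start point (G0): (-11.82, 2.08). End point (last G1): the path does not return to the start — open.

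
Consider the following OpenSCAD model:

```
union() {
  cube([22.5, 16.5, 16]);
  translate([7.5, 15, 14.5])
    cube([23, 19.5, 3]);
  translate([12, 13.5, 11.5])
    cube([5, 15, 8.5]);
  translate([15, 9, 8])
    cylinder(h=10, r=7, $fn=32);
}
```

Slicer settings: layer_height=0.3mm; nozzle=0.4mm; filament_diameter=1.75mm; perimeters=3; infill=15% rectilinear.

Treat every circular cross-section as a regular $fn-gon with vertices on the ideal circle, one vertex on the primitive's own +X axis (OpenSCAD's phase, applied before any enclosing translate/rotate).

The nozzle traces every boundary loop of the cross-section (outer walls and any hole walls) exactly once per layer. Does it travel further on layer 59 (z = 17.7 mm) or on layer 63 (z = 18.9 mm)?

layer 59 (z = 17.7 mm)

Layer 59 (z = 17.7): the cube does not reach this height (z outside [0, 16]); the cube at (7.5, 15) is absent (z outside [14.5, 17.5]); the 5×15 cube at (12, 13.5) contributes its full rectangle (perimeter 40.00 mm); the cylinder at (15, 9): section is a regular 32-gon, circumradius r=7 (perimeter = 2·32·7.000·sin(180°/32) = 43.91 mm); Combining (union): the regions partially overlap (shared area 11.53 mm²), so the edge portions inside another operand are dropped and the merged outline is re-measured after clipping — boundary = 69.80 mm. So its perimeter = 69.80 mm. Layer 63 (z = 18.9): the cube is not intersected at this z (z outside [0, 16]); the cube at (7.5, 15) is absent (z outside [14.5, 17.5]); the 5×15 cube at (12, 13.5) contributes its full rectangle (perimeter 40.00 mm); the cylinder at (15, 9) is not intersected at this z (z outside [8, 18]); Combining (union): only the 5×15 cube at (12, 13.5) is present, so the union is just that shape — boundary = 40.00 mm. So its perimeter = 40.00 mm. Layer 59 is larger (69.80 vs 40.00 mm).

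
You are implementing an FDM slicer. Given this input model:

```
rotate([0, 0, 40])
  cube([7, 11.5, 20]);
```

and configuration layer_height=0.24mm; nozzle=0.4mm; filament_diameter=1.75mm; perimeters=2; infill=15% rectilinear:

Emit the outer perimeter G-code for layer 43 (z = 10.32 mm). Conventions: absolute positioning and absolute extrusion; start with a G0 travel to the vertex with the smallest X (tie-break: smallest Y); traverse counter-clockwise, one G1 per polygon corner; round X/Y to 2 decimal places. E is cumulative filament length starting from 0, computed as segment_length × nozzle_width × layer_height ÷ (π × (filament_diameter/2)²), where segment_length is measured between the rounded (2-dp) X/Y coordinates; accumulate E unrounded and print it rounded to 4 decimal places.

At z = 10.32 mm: the cube is present — its section is the full 7×11.5 rectangle; (whole slice rotated 40° about Z — lengths, areas and connectivity unchanged). The outline is a single polygon with 4 vertices. Extrusion per mm of travel: 0.4 × 0.24 / (π × 0.875²) = 0.039912. Accumulating E over each segment gives final E = 1.4766.

G0 X-7.39 Y8.81 Z10.32
G1 X0.00 Y0.00 E0.4590
G1 X5.36 Y4.50 E0.7383
G1 X-2.03 Y13.31 E1.1972
G1 X-7.39 Y8.81 E1.4766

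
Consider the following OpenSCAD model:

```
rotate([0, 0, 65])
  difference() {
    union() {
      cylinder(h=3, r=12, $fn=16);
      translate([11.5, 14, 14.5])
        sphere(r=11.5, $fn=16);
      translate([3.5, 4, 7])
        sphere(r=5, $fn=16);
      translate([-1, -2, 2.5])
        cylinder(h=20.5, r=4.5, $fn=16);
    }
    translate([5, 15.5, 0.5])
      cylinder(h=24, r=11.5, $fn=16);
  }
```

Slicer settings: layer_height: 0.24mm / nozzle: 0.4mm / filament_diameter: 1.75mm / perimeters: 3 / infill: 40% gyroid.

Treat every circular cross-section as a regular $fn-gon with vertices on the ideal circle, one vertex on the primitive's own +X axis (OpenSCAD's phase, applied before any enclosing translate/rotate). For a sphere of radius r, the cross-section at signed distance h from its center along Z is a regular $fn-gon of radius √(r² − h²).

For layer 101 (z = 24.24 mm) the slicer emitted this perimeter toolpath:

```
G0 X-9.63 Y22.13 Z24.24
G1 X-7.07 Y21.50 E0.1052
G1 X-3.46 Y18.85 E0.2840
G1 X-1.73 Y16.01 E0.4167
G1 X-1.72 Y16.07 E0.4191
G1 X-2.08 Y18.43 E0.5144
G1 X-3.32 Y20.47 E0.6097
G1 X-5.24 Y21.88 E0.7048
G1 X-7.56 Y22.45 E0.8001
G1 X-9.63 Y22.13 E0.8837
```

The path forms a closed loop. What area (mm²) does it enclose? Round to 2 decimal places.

9.55 mm²

Apply the shoelace formula to the sequence of (X, Y) vertices; enclosed area = 9.55 mm².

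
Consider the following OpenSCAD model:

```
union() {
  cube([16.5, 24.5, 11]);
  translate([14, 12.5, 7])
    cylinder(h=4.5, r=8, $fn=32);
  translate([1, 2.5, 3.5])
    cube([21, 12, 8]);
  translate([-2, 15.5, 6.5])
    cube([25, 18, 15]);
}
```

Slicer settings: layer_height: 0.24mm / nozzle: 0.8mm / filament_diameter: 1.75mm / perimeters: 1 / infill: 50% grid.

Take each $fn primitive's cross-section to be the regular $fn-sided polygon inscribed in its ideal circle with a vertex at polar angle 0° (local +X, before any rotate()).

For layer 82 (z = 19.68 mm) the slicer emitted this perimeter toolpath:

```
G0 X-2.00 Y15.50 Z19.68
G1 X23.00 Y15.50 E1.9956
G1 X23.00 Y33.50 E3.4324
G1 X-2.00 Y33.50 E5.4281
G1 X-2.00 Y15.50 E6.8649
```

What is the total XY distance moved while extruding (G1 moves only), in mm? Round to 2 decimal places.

Sum the Euclidean lengths of each G1 segment: total = 86.00 mm.

86.00 mm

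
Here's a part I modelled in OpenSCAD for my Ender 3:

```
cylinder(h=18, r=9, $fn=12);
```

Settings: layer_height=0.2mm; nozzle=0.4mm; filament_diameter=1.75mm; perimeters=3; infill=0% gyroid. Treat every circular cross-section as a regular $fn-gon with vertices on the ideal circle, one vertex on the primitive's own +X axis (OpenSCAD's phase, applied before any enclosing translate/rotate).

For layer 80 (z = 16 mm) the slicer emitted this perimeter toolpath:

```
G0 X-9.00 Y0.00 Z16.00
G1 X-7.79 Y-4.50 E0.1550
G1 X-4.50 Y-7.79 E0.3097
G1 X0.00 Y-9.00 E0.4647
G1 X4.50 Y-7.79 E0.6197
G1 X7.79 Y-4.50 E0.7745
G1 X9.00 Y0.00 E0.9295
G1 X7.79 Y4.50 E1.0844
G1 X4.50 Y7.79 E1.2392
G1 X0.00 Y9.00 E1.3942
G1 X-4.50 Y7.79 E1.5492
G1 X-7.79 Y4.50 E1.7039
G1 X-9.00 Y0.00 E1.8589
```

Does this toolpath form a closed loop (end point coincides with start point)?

Start point (G0): (-9.00, 0.00). End point (last G1): the path returns to the start — closed.

yes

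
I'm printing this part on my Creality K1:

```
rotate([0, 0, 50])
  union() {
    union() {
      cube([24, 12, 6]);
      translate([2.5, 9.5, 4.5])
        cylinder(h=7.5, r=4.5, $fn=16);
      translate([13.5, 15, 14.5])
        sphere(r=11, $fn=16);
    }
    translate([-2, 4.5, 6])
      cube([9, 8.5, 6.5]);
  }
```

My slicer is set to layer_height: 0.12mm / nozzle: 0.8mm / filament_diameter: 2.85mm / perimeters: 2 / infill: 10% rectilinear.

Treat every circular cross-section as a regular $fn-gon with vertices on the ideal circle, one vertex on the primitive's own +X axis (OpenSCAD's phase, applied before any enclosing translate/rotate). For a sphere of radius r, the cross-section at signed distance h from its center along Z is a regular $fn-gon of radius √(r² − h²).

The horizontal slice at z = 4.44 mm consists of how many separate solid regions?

1

At z = 4.44 mm: the cube is present — its section is the full 24×12 rectangle; the cylinder at (2.5, 9.5) does not reach this height (z outside [4.5, 12]); the sphere at (13.5, 15): section is a regular 16-gon, circumradius = √(r²−h²) = √(11²−10.06²) = 4.449; Taking the union: the regions partially overlap (shared area 6.19 mm²), so overlapping operands fuse into one piece — 1 connected region; the cube at (-2, 4.5) is not intersected at this z (z outside [6, 12.5]); Merging all regions: only the result so far is present, so the union is just that shape — 1 connected region; (rotated 50° about Z; rotation is an isometry so areas/perimeters/island counts are preserved). The result has 1 disconnected region.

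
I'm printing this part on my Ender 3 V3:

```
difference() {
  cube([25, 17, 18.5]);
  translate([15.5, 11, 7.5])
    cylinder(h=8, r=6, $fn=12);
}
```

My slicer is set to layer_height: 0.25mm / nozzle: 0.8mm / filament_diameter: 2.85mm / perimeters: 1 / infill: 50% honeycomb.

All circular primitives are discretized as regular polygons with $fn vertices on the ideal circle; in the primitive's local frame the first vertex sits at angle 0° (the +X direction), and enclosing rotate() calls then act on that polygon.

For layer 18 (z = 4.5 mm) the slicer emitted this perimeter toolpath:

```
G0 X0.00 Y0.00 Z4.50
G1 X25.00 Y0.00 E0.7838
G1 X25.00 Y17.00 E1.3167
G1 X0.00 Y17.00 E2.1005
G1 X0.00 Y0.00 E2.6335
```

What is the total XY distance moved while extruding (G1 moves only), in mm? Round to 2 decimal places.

Sum the Euclidean lengths of each G1 segment: total = 84.00 mm.

84.00 mm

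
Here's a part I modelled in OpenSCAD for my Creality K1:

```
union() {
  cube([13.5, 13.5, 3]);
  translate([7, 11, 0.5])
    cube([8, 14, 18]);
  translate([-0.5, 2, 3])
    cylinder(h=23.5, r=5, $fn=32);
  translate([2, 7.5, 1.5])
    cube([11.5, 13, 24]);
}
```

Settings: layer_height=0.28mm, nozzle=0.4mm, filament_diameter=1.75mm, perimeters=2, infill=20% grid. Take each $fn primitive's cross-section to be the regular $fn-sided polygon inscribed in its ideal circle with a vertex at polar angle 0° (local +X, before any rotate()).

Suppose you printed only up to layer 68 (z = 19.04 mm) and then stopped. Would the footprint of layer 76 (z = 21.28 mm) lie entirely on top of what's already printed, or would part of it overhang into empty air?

entirely on top

Compare the two slices. At z = 19.04: the cube is not intersected at this z (z outside [0, 3]); the cube at (7, 11) is not intersected at this z (z outside [0.5, 18.5]); the r=5 cylinder at (-0.5, 2) gives a regular 32-gon of circumradius 5 (constant along its height) (area = (32/2)·5.000²·sin(360°/32) = 78.04 mm²); the cube at (2, 7.5) (footprint 11.5×13) is included at this height (area 149.50 mm²); Merging all regions: the 2 present regions are separate (no shared area or edge), so areas and boundary lengths simply add and each stays a separate island — area = 227.54 mm². At z = 21.28: the cube does not reach this height (z outside [0, 3]); the cube at (7, 11) is absent (z outside [0.5, 18.5]); the r=5 cylinder at (-0.5, 2) contributes a regular 32-gon of circumradius 5 (area = (32/2)·5.000²·sin(360°/32) = 78.04 mm²); the 11.5×13 cube at (2, 7.5) contributes its full rectangle (area 149.50 mm²); Combining (union): the 2 present regions are separate (no shared area or edge), so areas and boundary lengths simply add and each stays a separate island — area = 227.54 mm². Checking containment: the cross-section at z = 21.28 is a subset of the cross-section at z = 19.04.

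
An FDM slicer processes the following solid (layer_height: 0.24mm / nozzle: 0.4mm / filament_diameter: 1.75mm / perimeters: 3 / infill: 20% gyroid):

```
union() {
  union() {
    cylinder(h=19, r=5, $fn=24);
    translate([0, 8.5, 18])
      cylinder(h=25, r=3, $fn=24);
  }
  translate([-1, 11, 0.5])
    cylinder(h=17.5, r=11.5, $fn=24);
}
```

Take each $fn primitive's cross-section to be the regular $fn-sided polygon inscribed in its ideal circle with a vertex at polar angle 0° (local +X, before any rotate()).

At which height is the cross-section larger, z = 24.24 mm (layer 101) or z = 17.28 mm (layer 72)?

layer 72 (z = 17.28 mm)

Layer 101 (z = 24.24): the cylinder is absent (z outside [0, 19]); the cylinder at (0, 8.5): section is a regular 24-gon, circumradius r=3 (area = (24/2)·3.000²·sin(360°/24) = 27.95 mm²); Taking the union: only the r=3 cylinder at (0, 8.5) is present, so the union is just that shape — area = 27.95 mm²; the cylinder at (-1, 11) does not reach this height (z outside [0.5, 18]); Merging all regions: only that combined region is present, so the union is just that shape — area = 27.95 mm². So its area = 27.95 mm². Layer 72 (z = 17.28): the r=5 cylinder gives a regular 24-gon of circumradius 5 (constant along its height) (area = (24/2)·5.000²·sin(360°/24) = 77.65 mm²); the cylinder at (0, 8.5) does not reach this height (z outside [18, 43]); Merging all regions: only the r=5 cylinder is present, so the union is just that shape — area = 77.65 mm²; the r=11.5 cylinder at (-1, 11) contributes a regular 24-gon of circumradius 11.5 (area = (24/2)·11.500²·sin(360°/24) = 410.75 mm²); Taking the union: the regions partially overlap — summed areas 488.39 mm² minus the doubly-counted overlap 39.05 mm² gives 449.35 mm² — area = 449.35 mm². So its area = 449.35 mm². Layer 72 is larger (449.35 vs 27.95 mm²).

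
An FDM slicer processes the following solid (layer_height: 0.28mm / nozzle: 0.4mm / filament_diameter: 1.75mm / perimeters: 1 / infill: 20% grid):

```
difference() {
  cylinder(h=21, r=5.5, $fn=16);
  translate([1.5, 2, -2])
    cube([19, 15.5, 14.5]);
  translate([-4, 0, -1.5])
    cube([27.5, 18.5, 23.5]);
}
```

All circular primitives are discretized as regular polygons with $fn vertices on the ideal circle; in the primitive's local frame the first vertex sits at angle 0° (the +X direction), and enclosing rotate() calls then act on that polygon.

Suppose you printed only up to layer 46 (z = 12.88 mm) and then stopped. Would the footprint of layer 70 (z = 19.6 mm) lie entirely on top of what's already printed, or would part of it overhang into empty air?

entirely on top

Compare the two slices. At z = 12.88: the cylinder: section is a regular 16-gon, circumradius r=5.5 (area = (16/2)·5.500²·sin(360°/16) = 92.61 mm²); the cube at (1.5, 2) is absent (z outside [-2, 12.5]); the 27.5×18.5 cube at (-4, 0) contributes its full rectangle (area 508.75 mm²); Subtracting the remaining from the first: starting from the r=5.5 cylinder (92.61 mm²), the 27.5×18.5 cube at (-4, 0) partially overlaps it — only the 42.71 mm² overlap (of its 508.75 mm²) is removed, clipping the outline — area = 49.90 mm². At z = 19.6: the r=5.5 cylinder gives a regular 16-gon of circumradius 5.5 (constant along its height) (area = (16/2)·5.500²·sin(360°/16) = 92.61 mm²); the cube at (1.5, 2) does not reach this height (z outside [-2, 12.5]); the cube at (-4, 0) (footprint 27.5×18.5) is included at this height (area 508.75 mm²); Subtracting the remaining from the first: starting from the r=5.5 cylinder (92.61 mm²), the 27.5×18.5 cube at (-4, 0) partially overlaps it — only the 42.71 mm² overlap (of its 508.75 mm²) is removed, clipping the outline — area = 49.90 mm². Checking containment: the cross-section at z = 19.6 is a subset of the cross-section at z = 12.88.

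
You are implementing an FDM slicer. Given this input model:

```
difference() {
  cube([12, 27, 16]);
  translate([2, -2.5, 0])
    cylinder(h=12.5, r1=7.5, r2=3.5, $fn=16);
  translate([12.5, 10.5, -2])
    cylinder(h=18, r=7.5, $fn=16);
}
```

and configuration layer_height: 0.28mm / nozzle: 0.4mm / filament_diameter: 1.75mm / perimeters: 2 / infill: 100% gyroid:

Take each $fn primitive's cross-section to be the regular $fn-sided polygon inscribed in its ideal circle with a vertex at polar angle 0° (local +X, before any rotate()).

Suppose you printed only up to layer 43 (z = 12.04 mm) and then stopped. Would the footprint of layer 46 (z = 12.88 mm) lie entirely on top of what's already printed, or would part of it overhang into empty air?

part overhangs

Compare the two slices. At z = 12.04: the cube (footprint 12×27) is included at this height (area 324.00 mm²); the cone at (2, -2.5): at t=0.963 of its height the radius interpolates to r₁+(r₂−r₁)t = 3.647, giving a regular 16-gon of that circumradius (area = (16/2)·3.647²·sin(360°/16) = 40.72 mm²); the cylinder at (12.5, 10.5): section is a regular 16-gon, circumradius r=7.5 (area = (16/2)·7.500²·sin(360°/16) = 172.21 mm²); Subtracting the remaining from the first: starting from the 12×27 cube (324.00 mm²), the cone at (2, -2.5) partially overlaps it — only the 3.78 mm² overlap (of its 40.72 mm²) is removed, clipping the outline; the r=7.5 cylinder at (12.5, 10.5) partially overlaps it — only the 78.65 mm² overlap (of its 172.21 mm²) is removed, clipping the outline — area = 241.56 mm². At z = 12.88: the cube (footprint 12×27) is included at this height (area 324.00 mm²); the cone at (2, -2.5) is not intersected at this z (z outside [0, 12.5]); the r=7.5 cylinder at (12.5, 10.5) contributes a regular 16-gon of circumradius 7.5 (area = (16/2)·7.500²·sin(360°/16) = 172.21 mm²); Subtracting the remaining from the first: starting from the 12×27 cube (324.00 mm²), the r=7.5 cylinder at (12.5, 10.5) partially overlaps it — only the 78.65 mm² overlap (of its 172.21 mm²) is removed, clipping the outline — area = 245.35 mm². Checking containment: at z = 12.88 the cross-section extends beyond the z = 12.04 cross-section by about 3.78 mm².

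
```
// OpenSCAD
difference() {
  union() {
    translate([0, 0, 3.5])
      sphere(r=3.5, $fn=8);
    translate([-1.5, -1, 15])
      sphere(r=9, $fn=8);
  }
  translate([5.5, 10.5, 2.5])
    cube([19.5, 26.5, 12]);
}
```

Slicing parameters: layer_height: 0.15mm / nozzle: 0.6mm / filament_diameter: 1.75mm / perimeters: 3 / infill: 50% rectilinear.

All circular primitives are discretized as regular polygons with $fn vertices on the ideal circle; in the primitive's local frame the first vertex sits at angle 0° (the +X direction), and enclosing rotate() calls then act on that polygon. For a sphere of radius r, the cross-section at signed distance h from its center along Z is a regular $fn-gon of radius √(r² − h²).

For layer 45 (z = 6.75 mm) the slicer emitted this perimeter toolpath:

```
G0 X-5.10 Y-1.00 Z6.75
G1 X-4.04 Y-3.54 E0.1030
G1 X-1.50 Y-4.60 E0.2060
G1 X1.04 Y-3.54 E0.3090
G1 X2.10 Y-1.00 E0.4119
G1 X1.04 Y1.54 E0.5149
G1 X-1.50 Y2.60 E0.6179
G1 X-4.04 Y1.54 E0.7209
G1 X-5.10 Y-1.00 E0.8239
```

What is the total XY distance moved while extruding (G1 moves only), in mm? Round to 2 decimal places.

22.02 mm

Sum the Euclidean lengths of each G1 segment: total = 22.02 mm.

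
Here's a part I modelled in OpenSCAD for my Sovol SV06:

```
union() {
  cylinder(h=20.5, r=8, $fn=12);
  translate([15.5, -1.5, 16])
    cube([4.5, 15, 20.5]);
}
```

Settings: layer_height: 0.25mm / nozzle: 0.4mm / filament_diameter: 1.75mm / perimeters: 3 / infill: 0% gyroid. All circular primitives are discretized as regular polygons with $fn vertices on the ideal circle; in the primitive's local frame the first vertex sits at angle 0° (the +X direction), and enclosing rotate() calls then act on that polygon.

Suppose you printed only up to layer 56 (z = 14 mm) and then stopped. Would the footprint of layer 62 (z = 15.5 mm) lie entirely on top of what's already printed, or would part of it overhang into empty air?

Compare the two slices. At z = 14: the r=8 cylinder gives a regular 12-gon of circumradius 8 (constant along its height) (area = (12/2)·8.000²·sin(360°/12) = 192.00 mm²); the cube at (15.5, -1.5) is not intersected at this z (z outside [16, 36.5]); Taking the union: only the r=8 cylinder is present, so the union is just that shape — area = 192.00 mm². At z = 15.5: the r=8 cylinder gives a regular 12-gon of circumradius 8 (constant along its height) (area = (12/2)·8.000²·sin(360°/12) = 192.00 mm²); the cube at (15.5, -1.5) is not intersected at this z (z outside [16, 36.5]); Combining (union): only the r=8 cylinder is present, so the union is just that shape — area = 192.00 mm². Checking containment: the cross-section at z = 15.5 is a subset of the cross-section at z = 14.

entirely on top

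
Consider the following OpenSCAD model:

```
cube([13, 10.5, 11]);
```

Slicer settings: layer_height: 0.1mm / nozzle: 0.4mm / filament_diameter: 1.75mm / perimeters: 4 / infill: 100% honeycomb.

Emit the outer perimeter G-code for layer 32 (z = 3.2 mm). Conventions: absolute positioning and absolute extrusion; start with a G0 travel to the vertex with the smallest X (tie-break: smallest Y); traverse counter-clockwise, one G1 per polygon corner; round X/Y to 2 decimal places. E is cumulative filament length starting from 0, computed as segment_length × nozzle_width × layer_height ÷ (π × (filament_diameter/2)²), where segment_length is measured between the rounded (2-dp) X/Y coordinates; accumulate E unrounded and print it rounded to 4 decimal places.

G0 X0.00 Y0.00 Z3.20
G1 X13.00 Y0.00 E0.2162
G1 X13.00 Y10.50 E0.3908
G1 X0.00 Y10.50 E0.6070
G1 X0.00 Y0.00 E0.7816

At z = 3.2 mm: the cube (footprint 13×10.5) is included at this height. The outline is a single polygon with 4 vertices. Extrusion per mm of travel: 0.4 × 0.1 / (π × 0.875²) = 0.016630. Accumulating E over each segment gives final E = 0.7816.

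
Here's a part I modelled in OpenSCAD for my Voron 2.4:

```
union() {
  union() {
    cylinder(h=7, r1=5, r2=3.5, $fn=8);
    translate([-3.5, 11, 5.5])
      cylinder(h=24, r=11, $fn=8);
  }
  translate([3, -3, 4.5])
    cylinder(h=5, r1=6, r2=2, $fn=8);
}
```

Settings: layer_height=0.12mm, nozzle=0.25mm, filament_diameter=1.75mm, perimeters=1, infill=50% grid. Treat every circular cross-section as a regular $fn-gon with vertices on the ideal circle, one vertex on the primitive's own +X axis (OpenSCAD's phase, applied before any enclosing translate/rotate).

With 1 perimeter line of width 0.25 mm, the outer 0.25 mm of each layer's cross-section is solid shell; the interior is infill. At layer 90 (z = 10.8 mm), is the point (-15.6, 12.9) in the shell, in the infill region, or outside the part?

outside

At z = 10.8 mm: the cone does not reach this height (z outside [0, 7]); the r=11 cylinder at (-3.5, 11) gives a regular 8-gon of circumradius 11 (constant along its height); Taking the union: only the r=11 cylinder at (-3.5, 11) is present, so the union is just that shape — 1 connected region; the cone at (3, -3) does not reach this height (z outside [4.5, 9.5]); Combining (union): only the result so far is present, so the union is just that shape — 1 connected region. Overall, the cross-section is a single solid region. The nearest boundary edge runs (-11.28, 18.78)→(-14.50, 11.00); distance from the point to it = 1.74 mm. The point is not inside any of the regions above, so it lies outside the cross-section (1.74 mm from the nearest boundary).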